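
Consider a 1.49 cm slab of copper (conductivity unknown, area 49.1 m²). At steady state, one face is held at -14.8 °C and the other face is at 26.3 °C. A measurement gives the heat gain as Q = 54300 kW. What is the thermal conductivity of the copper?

ΣR = ΔT/Q = |-14.8 − 26.3|/5.43×10^7 = 7.569×10^-7 K/W
L/(kA) = 7.569×10^-7 ⇒ k = 0.0149/(7.569×10^-7·49.1) = 401 W/m·K

k = 401 W/m·K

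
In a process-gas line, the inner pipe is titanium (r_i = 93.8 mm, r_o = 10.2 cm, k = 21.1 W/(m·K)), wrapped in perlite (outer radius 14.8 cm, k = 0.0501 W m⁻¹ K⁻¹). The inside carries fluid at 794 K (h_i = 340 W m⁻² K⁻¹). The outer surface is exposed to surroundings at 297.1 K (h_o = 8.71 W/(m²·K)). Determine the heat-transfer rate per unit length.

Q' = 379 W/m

Resistance network (inner→outer):
  R'_conv,in = 1/(2πr h) = 1/(2π·0.0938·340) = 0.004990 m·K/W
  R'_titanium = ln(0.102/0.0938)/(2πk) = 0.08381/(2π·21.1) = 6.322×10^-4 m·K/W
  R'_perlite = ln(0.148/0.102)/(2πk) = 0.3722/(2π·0.0501) = 1.183 m·K/W
  R'_conv,out = 1/(2πr h) = 1/(2π·0.148·8.71) = 0.1235 m·K/W
ΣR = 0.004990 + 6.322×10^-4 + 1.183 + 0.1235 = 1.312 m·K/W
Q' = ΔT/ΣR = (794 K − 297.1 K)/1.312 = 379 W/m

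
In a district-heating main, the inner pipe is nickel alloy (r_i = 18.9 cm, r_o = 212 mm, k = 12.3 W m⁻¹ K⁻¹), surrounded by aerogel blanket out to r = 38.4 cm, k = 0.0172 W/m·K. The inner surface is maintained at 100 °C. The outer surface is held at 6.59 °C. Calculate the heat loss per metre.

Resistance network (inner→outer):
  R'_nickel alloy = ln(0.212/0.189)/(2πk) = 0.1148/(2π·12.3) = 0.001486 m·K/W
  R'_aerogel blanket = ln(0.384/0.212)/(2πk) = 0.5941/(2π·0.0172) = 5.497 m·K/W
ΣR = 0.001486 + 5.497 = 5.498 m·K/W
Q' = ΔT/ΣR = (100 °C − 6.59 °C)/5.498 = 17.0 W/m

Q' = 17.0 W/m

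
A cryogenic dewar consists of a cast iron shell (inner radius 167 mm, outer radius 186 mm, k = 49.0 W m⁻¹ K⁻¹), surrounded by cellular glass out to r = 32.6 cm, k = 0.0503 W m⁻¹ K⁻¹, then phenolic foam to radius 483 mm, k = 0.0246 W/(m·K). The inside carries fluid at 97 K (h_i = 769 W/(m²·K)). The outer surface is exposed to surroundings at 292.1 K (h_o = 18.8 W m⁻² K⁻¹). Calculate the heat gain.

Q = 28.3 W

Series thermal resistances, inner to outer:
  R_conv,in = 1/(4πr²h) = 1/(4π·0.167²·769) = 0.003710 K/W
  R_cast iron = (1/0.167 − 1/0.186)/(4πk) = 0.6117/(4π·49.0) = 9.934×10^-4 K/W
  R_cellular glass = (1/0.186 − 1/0.326)/(4πk) = 2.309/(4π·0.0503) = 3.653 K/W
  R_phenolic foam = (1/0.326 − 1/0.483)/(4πk) = 0.9971/(4π·0.0246) = 3.225 K/W
  R_conv,out = 1/(4πr²h) = 1/(4π·0.483²·18.8) = 0.01814 K/W
ΣR = 0.003710 + 9.934×10^-4 + 3.653 + 3.225 + 0.01814 = 6.901 K/W
Q = ΔT/ΣR = (97 K − 292.1 K)/6.901 = -28.3 W
(Negative Q ⇒ heat flows inward; heat gain = 28.3 W.)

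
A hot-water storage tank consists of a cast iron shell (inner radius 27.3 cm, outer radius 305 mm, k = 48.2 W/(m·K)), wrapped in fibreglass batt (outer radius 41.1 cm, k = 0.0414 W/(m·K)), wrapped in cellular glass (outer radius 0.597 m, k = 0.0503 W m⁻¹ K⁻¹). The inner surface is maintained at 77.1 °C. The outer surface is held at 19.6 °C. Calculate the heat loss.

Resistance network (inner→outer):
  R_cast iron = (1/0.273 − 1/0.305)/(4πk) = 0.3843/(4π·48.2) = 6.345×10^-4 K/W
  R_fibreglass batt = (1/0.305 − 1/0.411)/(4πk) = 0.8456/(4π·0.0414) = 1.625 K/W
  R_cellular glass = (1/0.411 − 1/0.597)/(4πk) = 0.7580/(4π·0.0503) = 1.199 K/W
ΣR = 6.345×10^-4 + 1.625 + 1.199 = 2.825 K/W
Q = ΔT/ΣR = (77.1 °C − 19.6 °C)/2.825 = 20.4 W

Q = 20.4 W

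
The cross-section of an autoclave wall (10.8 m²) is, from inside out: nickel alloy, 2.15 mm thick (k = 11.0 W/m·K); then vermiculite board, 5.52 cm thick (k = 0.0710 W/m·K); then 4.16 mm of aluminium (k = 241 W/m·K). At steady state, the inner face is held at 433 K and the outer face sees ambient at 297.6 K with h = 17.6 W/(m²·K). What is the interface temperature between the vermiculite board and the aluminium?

Resistance network (inner→outer):
  R_nickel alloy = L/(kA) = 0.00215/(11.0·10.8) = 1.810×10^-5 K/W
  R_vermiculite board = L/(kA) = 0.0552/(0.0710·10.8) = 0.07199 K/W
  R_aluminium = L/(kA) = 0.00416/(241·10.8) = 1.598×10^-6 K/W
  R_conv,out = 1/(hA) = 1/(17.6·10.8) = 0.005261 K/W
ΣR = 1.810×10^-5 + 0.07199 + 1.598×10^-6 + 0.005261 = 0.07727 K/W
Q = ΔT/ΣR = (433 K − 297.6 K)/0.07727 = 1752 W
From the inner boundary to the vermiculite board/aluminium interface, ΣR_partial = 0.07201 K/W.
T_interface = T_in − Q·ΣR_partial = 433 K − (1752)(0.07201) = 306.8 K

T = 306.8 K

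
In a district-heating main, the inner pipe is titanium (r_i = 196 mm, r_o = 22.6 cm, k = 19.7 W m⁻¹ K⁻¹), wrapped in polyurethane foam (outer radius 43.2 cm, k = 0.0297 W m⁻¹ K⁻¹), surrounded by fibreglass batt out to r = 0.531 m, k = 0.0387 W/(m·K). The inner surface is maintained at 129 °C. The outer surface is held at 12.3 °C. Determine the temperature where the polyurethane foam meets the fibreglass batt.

Treat each layer as a resistance in series:
  R'_titanium = ln(0.226/0.196)/(2πk) = 0.1424/(2π·19.7) = 0.001151 m·K/W
  R'_polyurethane foam = ln(0.432/0.226)/(2πk) = 0.6479/(2π·0.0297) = 3.472 m·K/W
  R'_fibreglass batt = ln(0.531/0.432)/(2πk) = 0.2063/(2π·0.0387) = 0.8486 m·K/W
ΣR = 0.001151 + 3.472 + 0.8486 = 4.322 m·K/W
Q' = ΔT/ΣR = (129 °C − 12.3 °C)/4.322 = 27.00 W/m
From the inner boundary to the polyurethane foam/fibreglass batt interface, ΣR_partial = 3.473 m·K/W.
T_interface = T_in − Q'·ΣR_partial = 129 °C − (27.00)(3.473) = 35.2 °C

T = 35.2 °C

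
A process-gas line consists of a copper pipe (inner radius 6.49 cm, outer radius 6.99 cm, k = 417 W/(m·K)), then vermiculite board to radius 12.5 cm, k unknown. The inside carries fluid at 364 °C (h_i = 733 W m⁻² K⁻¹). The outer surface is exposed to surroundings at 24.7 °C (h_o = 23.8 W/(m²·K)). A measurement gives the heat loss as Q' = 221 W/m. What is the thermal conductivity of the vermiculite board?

ΣR = ΔT/Q' = |364 − 24.7|/221 = 1.535 m·K/W
Known resistances:
  R'_conv,in = 1/(2πr h) = 1/(2π·0.0649·733) = 0.003346 m·K/W
  R'_copper = ln(0.0699/0.0649)/(2πk) = 0.07422/(2π·417) = 2.833×10^-5 m·K/W
  R'_conv,out = 1/(2πr h) = 1/(2π·0.125·23.8) = 0.05350 m·K/W
R_vermiculite board = ΣR − ΣR_known = 1.535 − 0.05687 = 1.478 m·K/W
ln(r₂/r₁)/(2πk) = 1.478 ⇒ k = 0.5812/(2π·1.478) = 0.0626 W/m·K

k = 0.0626 W/m·K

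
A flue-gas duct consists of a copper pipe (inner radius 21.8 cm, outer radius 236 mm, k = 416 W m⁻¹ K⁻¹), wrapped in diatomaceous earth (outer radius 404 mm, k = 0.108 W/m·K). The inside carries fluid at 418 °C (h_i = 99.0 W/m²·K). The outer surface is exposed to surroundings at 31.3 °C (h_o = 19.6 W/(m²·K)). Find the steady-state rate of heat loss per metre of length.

Resistance network (inner→outer):
  R'_conv,in = 1/(2πr h) = 1/(2π·0.218·99.0) = 0.007374 m·K/W
  R'_copper = ln(0.236/0.218)/(2πk) = 0.07934/(2π·416) = 3.035×10^-5 m·K/W
  R'_diatomaceous earth = ln(0.404/0.236)/(2πk) = 0.5376/(2π·0.108) = 0.7922 m·K/W
  R'_conv,out = 1/(2πr h) = 1/(2π·0.404·19.6) = 0.02010 m·K/W
ΣR = 0.007374 + 3.035×10^-5 + 0.7922 + 0.02010 = 0.8197 m·K/W
Q' = ΔT/ΣR = (418 °C − 31.3 °C)/0.8197 = 472 W/m

Q' = 472 W/m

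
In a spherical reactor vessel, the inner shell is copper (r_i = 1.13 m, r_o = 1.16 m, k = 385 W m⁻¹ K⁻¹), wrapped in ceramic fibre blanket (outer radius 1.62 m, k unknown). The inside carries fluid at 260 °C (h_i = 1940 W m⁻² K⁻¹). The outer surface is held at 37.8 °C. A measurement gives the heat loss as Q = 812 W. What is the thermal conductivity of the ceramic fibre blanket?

k = 0.0712 W/m·K

ΣR = ΔT/Q = |260 − 37.8|/812 = 0.2736 K/W
Known resistances:
  R_conv,in = 1/(4πr²h) = 1/(4π·1.13²·1940) = 3.212×10^-5 K/W
  R_copper = (1/1.13 − 1/1.16)/(4πk) = 0.02289/(4π·385) = 4.731×10^-6 K/W
R_ceramic fibre blanket = ΣR − ΣR_known = 0.2736 − 3.685×10^-5 = 0.2736 K/W
(1/r₁−1/r₂)/(4πk) = 0.2736 ⇒ k = 0.2448/(4π·0.2736) = 0.0712 W/m·K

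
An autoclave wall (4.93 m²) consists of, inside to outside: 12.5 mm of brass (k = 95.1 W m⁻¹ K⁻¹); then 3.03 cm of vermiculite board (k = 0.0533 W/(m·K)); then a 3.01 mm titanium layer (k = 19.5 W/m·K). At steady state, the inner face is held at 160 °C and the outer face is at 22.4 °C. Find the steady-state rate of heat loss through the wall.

Resistance network (inner→outer):
  R_brass = L/(kA) = 0.0125/(95.1·4.93) = 2.666×10^-5 K/W
  R_vermiculite board = L/(kA) = 0.0303/(0.0533·4.93) = 0.1153 K/W
  R_titanium = L/(kA) = 0.00301/(19.5·4.93) = 3.131×10^-5 K/W
ΣR = 2.666×10^-5 + 0.1153 + 3.131×10^-5 = 0.1154 K/W
Q = ΔT/ΣR = (160 °C − 22.4 °C)/0.1154 = 1190 W

Q = 1190 W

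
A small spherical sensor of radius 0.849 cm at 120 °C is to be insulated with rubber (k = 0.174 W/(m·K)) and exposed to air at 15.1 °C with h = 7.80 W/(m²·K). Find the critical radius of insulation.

For a sphere, r_cr = 2k_ins/h = 2·0.174/7.80 = 0.0446 m = 4.46 cm

r_cr = 4.46 cm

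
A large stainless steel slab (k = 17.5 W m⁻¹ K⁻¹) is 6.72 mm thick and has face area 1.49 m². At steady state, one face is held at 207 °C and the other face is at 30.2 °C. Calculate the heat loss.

Q = 6.86×10^5 W

Q = kA·ΔT/L = 17.5 × 1.49 × |207 °C − 30.2 °C| / 0.00672 = 6.86×10^5 W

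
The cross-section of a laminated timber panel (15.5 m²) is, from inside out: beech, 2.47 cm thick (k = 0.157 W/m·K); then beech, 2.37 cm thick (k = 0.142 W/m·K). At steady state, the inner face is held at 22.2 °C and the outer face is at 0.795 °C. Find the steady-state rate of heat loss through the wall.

Resistance network (inner→outer):
  R_beech = L/(kA) = 0.0247/(0.157·15.5) = 0.01015 K/W
  R_beech = L/(kA) = 0.0237/(0.142·15.5) = 0.01077 K/W
ΣR = 0.01015 + 0.01077 = 0.02092 K/W
Q = ΔT/ΣR = (22.2 °C − 0.795 °C)/0.02092 = 1020 W

Q = 1020 W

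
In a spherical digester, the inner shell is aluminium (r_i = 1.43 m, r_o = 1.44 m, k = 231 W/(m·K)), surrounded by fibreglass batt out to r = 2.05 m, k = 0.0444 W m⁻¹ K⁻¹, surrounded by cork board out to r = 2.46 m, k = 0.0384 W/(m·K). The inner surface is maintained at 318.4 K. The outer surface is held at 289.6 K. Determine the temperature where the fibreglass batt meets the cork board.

Treat each layer as a resistance in series:
  R_aluminium = (1/1.43 − 1/1.44)/(4πk) = 0.004856/(4π·231) = 1.673×10^-6 K/W
  R_fibreglass batt = (1/1.44 − 1/2.05)/(4πk) = 0.2066/(4π·0.0444) = 0.3704 K/W
  R_cork board = (1/2.05 − 1/2.46)/(4πk) = 0.08130/(4π·0.0384) = 0.1685 K/W
ΣR = 1.673×10^-6 + 0.3704 + 0.1685 = 0.5389 K/W
Q = ΔT/ΣR = (318.4 K − 289.6 K)/0.5389 = 53.44 W
From the inner boundary to the fibreglass batt/cork board interface, ΣR_partial = 0.3704 K/W.
T_interface = T_in − Q·ΣR_partial = 318.4 K − (53.44)(0.3704) = 298.6 K

T = 298.6 K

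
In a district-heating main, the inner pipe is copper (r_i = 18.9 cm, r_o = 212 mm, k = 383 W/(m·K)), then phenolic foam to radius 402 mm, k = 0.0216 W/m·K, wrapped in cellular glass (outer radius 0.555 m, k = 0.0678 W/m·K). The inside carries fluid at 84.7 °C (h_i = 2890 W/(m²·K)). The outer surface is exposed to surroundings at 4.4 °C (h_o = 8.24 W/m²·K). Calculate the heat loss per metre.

Resistance network (inner→outer):
  R'_conv,in = 1/(2πr h) = 1/(2π·0.189·2890) = 2.914×10^-4 m·K/W
  R'_copper = ln(0.212/0.189)/(2πk) = 0.1148/(2π·383) = 4.772×10^-5 m·K/W
  R'_phenolic foam = ln(0.402/0.212)/(2πk) = 0.6399/(2π·0.0216) = 4.715 m·K/W
  R'_cellular glass = ln(0.555/0.402)/(2πk) = 0.3225/(2π·0.0678) = 0.7571 m·K/W
  R'_conv,out = 1/(2πr h) = 1/(2π·0.555·8.24) = 0.03480 m·K/W
ΣR = 2.914×10^-4 + 4.772×10^-5 + 4.715 + 0.7571 + 0.03480 = 5.507 m·K/W
Q' = ΔT/ΣR = (84.7 °C − 4.4 °C)/5.507 = 14.6 W/m

Q' = 14.6 W/m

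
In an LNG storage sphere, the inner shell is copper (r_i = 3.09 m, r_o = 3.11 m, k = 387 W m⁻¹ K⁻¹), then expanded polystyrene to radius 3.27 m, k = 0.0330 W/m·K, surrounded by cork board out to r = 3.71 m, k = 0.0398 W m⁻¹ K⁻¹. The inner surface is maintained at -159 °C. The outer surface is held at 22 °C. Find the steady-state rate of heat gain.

Q = 1640 W

Series thermal resistances, inner to outer:
  R_copper = (1/3.09 − 1/3.11)/(4πk) = 0.002081/(4π·387) = 4.279×10^-7 K/W
  R_expanded polystyrene = (1/3.11 − 1/3.27)/(4πk) = 0.01573/(4π·0.0330) = 0.03794 K/W
  R_cork board = (1/3.27 − 1/3.71)/(4πk) = 0.03627/(4π·0.0398) = 0.07252 K/W
ΣR = 4.279×10^-7 + 0.03794 + 0.07252 = 0.1105 K/W
Q = ΔT/ΣR = (-159 °C − 22 °C)/0.1105 = -1640 W
(Negative Q ⇒ heat flows inward; heat gain = 1640 W.)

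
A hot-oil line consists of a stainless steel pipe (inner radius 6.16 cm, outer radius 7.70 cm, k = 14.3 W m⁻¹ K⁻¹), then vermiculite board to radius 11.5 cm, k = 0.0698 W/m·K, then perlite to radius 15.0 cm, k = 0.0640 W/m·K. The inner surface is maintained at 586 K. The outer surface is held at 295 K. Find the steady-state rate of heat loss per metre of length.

Q' = 184 W/m

Resistance network (inner→outer):
  R'_stainless steel = ln(0.0770/0.0616)/(2πk) = 0.2231/(2π·14.3) = 0.002484 m·K/W
  R'_vermiculite board = ln(0.115/0.0770)/(2πk) = 0.4011/(2π·0.0698) = 0.9146 m·K/W
  R'_perlite = ln(0.150/0.115)/(2πk) = 0.2657/(2π·0.0640) = 0.6607 m·K/W
ΣR = 0.002484 + 0.9146 + 0.6607 = 1.578 m·K/W
Q' = ΔT/ΣR = (586 K − 295 K)/1.578 = 184 W/m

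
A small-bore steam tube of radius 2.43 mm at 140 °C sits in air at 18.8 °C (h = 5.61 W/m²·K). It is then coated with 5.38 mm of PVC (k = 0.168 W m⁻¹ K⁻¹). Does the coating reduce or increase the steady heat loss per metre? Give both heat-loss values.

increases: 10.4 → 25.6 W/m

Critical radius for a cylinder: r_cr = k/h = 0.0299 m = 2.99 cm.
Outer radius after coating: r₂ = 0.00243 + 0.00538 = 0.00781 m.
Since r₁ < r_cr and r₂ ≤ r_cr, the coating moves toward the maximum at r_cr — heat loss rises.
Bare: R = 1/(2πr₁h) = 11.67 m·K/W; Q = 121.2/11.67 = 10.4 W/m.
Coated: R = R_cond + R_conv = 4.739 m·K/W; Q = 121.2/4.739 = 25.6 W/m.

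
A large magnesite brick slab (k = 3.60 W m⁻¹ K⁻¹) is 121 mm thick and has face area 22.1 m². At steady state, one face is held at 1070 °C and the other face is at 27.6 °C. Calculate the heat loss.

Q = kA·ΔT/L = 3.60 × 22.1 × |1070 °C − 27.6 °C| / 0.121 = 6.85×10^5 W

Q = 685 kW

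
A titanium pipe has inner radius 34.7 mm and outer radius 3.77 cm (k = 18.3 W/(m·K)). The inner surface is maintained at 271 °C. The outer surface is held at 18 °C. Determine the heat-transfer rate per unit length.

Q' = 351 kW/m

Q' = 2πk·ΔT/ln(r₂/r₁) = 2π × 18.3 × 253 / ln(0.0377/0.0347) = 3.51×10^5 W/m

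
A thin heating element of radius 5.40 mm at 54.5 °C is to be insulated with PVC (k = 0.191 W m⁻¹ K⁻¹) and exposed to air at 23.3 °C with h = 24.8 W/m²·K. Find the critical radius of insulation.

r_cr = 0.770 cm

For a cylinder, r_cr = k_ins/h = 0.191/24.8 = 0.00770 m = 0.770 cm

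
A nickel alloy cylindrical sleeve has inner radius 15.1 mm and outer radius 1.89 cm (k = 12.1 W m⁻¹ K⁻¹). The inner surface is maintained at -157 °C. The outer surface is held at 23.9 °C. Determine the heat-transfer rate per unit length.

Q' = 2πk·ΔT/ln(r₂/r₁) = 2π × 12.1 × 180.9 / ln(0.0189/0.0151) = 61300 W/m

Q' = 61.3 kW/m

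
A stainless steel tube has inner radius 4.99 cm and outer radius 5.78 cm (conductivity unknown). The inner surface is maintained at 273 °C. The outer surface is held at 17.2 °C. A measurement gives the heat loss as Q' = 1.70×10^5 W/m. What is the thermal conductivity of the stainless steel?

k = 15.5 W/m·K

ΣR = ΔT/Q' = |273 − 17.2|/1.70×10^5 = 0.001505 m·K/W
ln(r₂/r₁)/(2πk) = 0.001505 ⇒ k = 0.1470/(2π·0.001505) = 15.5 W/m·K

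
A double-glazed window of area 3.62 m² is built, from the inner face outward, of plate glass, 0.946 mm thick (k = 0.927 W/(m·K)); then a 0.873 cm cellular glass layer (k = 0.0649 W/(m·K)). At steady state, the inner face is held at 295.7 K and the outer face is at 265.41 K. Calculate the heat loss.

Resistance network (inner→outer):
  R_plate glass = L/(kA) = 9.46×10^-4/(0.927·3.62) = 2.819×10^-4 K/W
  R_cellular glass = L/(kA) = 0.00873/(0.0649·3.62) = 0.03716 K/W
ΣR = 2.819×10^-4 + 0.03716 = 0.03744 K/W
Q = ΔT/ΣR = (295.7 K − 265.41 K)/0.03744 = 809 W

Q = 809 W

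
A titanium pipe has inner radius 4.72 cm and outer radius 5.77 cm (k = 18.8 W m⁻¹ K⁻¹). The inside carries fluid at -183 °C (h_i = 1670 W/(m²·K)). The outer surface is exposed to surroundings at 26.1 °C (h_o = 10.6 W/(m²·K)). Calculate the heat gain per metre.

Series thermal resistances, inner to outer:
  R'_conv,in = 1/(2πr h) = 1/(2π·0.0472·1670) = 0.002019 m·K/W
  R'_titanium = ln(0.0577/0.0472)/(2πk) = 0.2009/(2π·18.8) = 0.001700 m·K/W
  R'_conv,out = 1/(2πr h) = 1/(2π·0.0577·10.6) = 0.2602 m·K/W
ΣR = 0.002019 + 0.001700 + 0.2602 = 0.2639 m·K/W
Q' = ΔT/ΣR = (-183 °C − 26.1 °C)/0.2639 = -792 W/m
(Negative Q' ⇒ heat flows inward; heat gain = 792 W/m.)

Q' = 792 W/m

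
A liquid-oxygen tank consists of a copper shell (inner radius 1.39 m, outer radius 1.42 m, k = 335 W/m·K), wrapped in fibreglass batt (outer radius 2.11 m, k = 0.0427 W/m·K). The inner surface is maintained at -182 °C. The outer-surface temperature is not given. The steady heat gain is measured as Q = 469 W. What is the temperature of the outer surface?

Sum the resistances:
  R_copper = (1/1.39 − 1/1.42)/(4πk) = 0.01520/(4π·335) = 3.610×10^-6 K/W
  R_fibreglass batt = (1/1.42 − 1/2.11)/(4πk) = 0.2303/(4π·0.0427) = 0.4292 K/W
ΣR = 0.4292 K/W
ΔT = Q·ΣR = 469 × 0.4292 = 201.3 K
Heat flows inward, so T_out = T_in + ΔT = -182 + 201.3 = 19.3 °C

T_out = 19.3 °C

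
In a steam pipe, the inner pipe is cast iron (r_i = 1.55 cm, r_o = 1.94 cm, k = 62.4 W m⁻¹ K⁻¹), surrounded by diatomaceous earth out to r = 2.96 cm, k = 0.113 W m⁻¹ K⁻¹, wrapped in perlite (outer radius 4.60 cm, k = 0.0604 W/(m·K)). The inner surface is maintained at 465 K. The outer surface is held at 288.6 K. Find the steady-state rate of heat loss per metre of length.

Treat each layer as a resistance in series:
  R'_cast iron = ln(0.0194/0.0155)/(2πk) = 0.2244/(2π·62.4) = 5.724×10^-4 m·K/W
  R'_diatomaceous earth = ln(0.0296/0.0194)/(2πk) = 0.4225/(2π·0.113) = 0.5951 m·K/W
  R'_perlite = ln(0.0460/0.0296)/(2πk) = 0.4409/(2π·0.0604) = 1.162 m·K/W
ΣR = 5.724×10^-4 + 0.5951 + 1.162 = 1.758 m·K/W
Q' = ΔT/ΣR = (465 K − 288.6 K)/1.758 = 100 W/m

Q' = 100 W/m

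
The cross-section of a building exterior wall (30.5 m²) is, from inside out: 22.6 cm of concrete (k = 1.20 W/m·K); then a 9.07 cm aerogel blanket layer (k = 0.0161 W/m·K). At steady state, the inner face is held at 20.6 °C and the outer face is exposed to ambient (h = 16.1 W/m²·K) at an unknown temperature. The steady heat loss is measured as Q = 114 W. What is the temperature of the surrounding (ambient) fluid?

T_out = -1.39 °C

Series resistances:
  R_concrete = L/(kA) = 0.226/(1.20·30.5) = 0.006175 K/W
  R_aerogel blanket = L/(kA) = 0.0907/(0.0161·30.5) = 0.1847 K/W
  R_conv,out = 1/(hA) = 1/(16.1·30.5) = 0.002036 K/W
ΣR = 0.1929 K/W
ΔT = Q·ΣR = 114 × 0.1929 = 21.99 K
Heat flows outward, so T_out = T_in − ΔT = 20.6 − 21.99 = -1.39 °C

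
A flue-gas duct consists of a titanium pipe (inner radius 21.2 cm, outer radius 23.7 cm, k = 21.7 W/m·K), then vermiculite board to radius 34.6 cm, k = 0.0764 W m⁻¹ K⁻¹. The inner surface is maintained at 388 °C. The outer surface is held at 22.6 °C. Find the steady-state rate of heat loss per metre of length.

Q' = 463 W/m

Resistance network (inner→outer):
  R'_titanium = ln(0.237/0.212)/(2πk) = 0.1115/(2π·21.7) = 8.176×10^-4 m·K/W
  R'_vermiculite board = ln(0.346/0.237)/(2πk) = 0.3784/(2π·0.0764) = 0.7882 m·K/W
ΣR = 8.176×10^-4 + 0.7882 = 0.7890 m·K/W
Q' = ΔT/ΣR = (388 °C − 22.6 °C)/0.7890 = 463 W/m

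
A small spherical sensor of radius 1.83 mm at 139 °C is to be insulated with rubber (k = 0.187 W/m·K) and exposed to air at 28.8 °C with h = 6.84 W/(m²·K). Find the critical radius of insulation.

r_cr = 5.47 cm

For a sphere, r_cr = 2k_ins/h = 2·0.187/6.84 = 0.0547 m = 5.47 cm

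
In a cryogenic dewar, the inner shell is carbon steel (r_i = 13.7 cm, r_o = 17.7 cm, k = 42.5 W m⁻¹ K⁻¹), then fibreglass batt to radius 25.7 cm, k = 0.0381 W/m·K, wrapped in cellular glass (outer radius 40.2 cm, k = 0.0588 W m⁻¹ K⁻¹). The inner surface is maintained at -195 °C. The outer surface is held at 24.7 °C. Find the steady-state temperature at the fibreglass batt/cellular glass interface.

T = -50.1 °C

Resistance network (inner→outer):
  R_carbon steel = (1/0.137 − 1/0.177)/(4πk) = 1.650/(4π·42.5) = 0.003089 K/W
  R_fibreglass batt = (1/0.177 − 1/0.257)/(4πk) = 1.759/(4π·0.0381) = 3.673 K/W
  R_cellular glass = (1/0.257 − 1/0.402)/(4πk) = 1.403/(4π·0.0588) = 1.899 K/W
ΣR = 0.003089 + 3.673 + 1.899 = 5.575 K/W
Q = ΔT/ΣR = (-195 °C − 24.7 °C)/5.575 = -39.41 W
From the inner boundary to the fibreglass batt/cellular glass interface, ΣR_partial = 3.676 K/W.
T_interface = T_in − Q·ΣR_partial = -195 °C − (-39.41)(3.676) = -50.1 °C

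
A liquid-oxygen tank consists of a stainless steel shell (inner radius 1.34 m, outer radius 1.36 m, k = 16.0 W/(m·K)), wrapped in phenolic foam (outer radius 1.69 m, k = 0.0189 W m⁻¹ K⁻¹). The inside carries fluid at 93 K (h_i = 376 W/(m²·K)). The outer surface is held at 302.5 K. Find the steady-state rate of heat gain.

Resistance network (inner→outer):
  R_conv,in = 1/(4πr²h) = 1/(4π·1.34²·376) = 1.179×10^-4 K/W
  R_stainless steel = (1/1.34 − 1/1.36)/(4πk) = 0.01097/(4π·16.0) = 5.458×10^-5 K/W
  R_phenolic foam = (1/1.36 − 1/1.69)/(4πk) = 0.1436/(4π·0.0189) = 0.6045 K/W
ΣR = 1.179×10^-4 + 5.458×10^-5 + 0.6045 = 0.6047 K/W
Q = ΔT/ΣR = (93 K − 302.5 K)/0.6047 = -346 W
(Negative Q ⇒ heat flows inward; heat gain = 346 W.)

Q = 346 W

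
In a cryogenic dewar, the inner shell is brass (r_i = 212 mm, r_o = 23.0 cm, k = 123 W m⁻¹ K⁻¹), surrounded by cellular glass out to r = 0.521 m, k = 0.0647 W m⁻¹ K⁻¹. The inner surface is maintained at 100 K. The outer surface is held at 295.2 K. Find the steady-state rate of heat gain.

Q = 65.3 W

Treat each layer as a resistance in series:
  R_brass = (1/0.212 − 1/0.230)/(4πk) = 0.3692/(4π·123) = 2.388×10^-4 K/W
  R_cellular glass = (1/0.230 − 1/0.521)/(4πk) = 2.428/(4π·0.0647) = 2.987 K/W
ΣR = 2.388×10^-4 + 2.987 = 2.987 K/W
Q = ΔT/ΣR = (100 K − 295.2 K)/2.987 = -65.3 W
(Negative Q ⇒ heat flows inward; heat gain = 65.3 W.)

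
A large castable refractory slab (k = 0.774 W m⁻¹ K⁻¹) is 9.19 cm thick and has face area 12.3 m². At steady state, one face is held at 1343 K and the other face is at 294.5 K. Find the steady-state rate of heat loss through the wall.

Q = kA·ΔT/L = 0.774 × 12.3 × |1343 K − 294.5 K| / 0.0919 = 1.09×10^5 W

Q = 109 kW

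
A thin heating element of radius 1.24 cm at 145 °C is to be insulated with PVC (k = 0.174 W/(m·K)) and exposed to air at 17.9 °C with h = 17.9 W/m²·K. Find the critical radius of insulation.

r_cr = 0.972 cm

For a cylinder, r_cr = k_ins/h = 0.174/17.9 = 0.00972 m = 0.972 cm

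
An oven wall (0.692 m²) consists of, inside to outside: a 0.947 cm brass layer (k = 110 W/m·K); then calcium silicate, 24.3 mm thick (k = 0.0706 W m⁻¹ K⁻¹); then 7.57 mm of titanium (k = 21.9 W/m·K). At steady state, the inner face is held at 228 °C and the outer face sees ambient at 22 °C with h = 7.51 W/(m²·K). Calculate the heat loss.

Q = 298 W

Resistance network (inner→outer):
  R_brass = L/(kA) = 0.00947/(110·0.692) = 1.244×10^-4 K/W
  R_calcium silicate = L/(kA) = 0.0243/(0.0706·0.692) = 0.4974 K/W
  R_titanium = L/(kA) = 0.00757/(21.9·0.692) = 4.995×10^-4 K/W
  R_conv,out = 1/(hA) = 1/(7.51·0.692) = 0.1924 K/W
ΣR = 1.244×10^-4 + 0.4974 + 4.995×10^-4 + 0.1924 = 0.6904 K/W
Q = ΔT/ΣR = (228 °C − 22 °C)/0.6904 = 298 W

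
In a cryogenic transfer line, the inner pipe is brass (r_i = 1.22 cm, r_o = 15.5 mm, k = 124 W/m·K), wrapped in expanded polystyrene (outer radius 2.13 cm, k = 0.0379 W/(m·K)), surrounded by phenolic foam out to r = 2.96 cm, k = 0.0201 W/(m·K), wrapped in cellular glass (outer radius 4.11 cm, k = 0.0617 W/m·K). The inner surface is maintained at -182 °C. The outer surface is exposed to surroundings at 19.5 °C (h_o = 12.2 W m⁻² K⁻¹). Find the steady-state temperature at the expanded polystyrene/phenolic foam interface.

T = -129 °C

Treat each layer as a resistance in series:
  R'_brass = ln(0.0155/0.0122)/(2πk) = 0.2394/(2π·124) = 3.073×10^-4 m·K/W
  R'_expanded polystyrene = ln(0.0213/0.0155)/(2πk) = 0.3179/(2π·0.0379) = 1.335 m·K/W
  R'_phenolic foam = ln(0.0296/0.0213)/(2πk) = 0.3291/(2π·0.0201) = 2.606 m·K/W
  R'_cellular glass = ln(0.0411/0.0296)/(2πk) = 0.3282/(2π·0.0617) = 0.8467 m·K/W
  R'_conv,out = 1/(2πr h) = 1/(2π·0.0411·12.2) = 0.3174 m·K/W
ΣR = 3.073×10^-4 + 1.335 + 2.606 + 0.8467 + 0.3174 = 5.105 m·K/W
Q' = ΔT/ΣR = (-182 °C − 19.5 °C)/5.105 = -39.47 W/m
From the inner boundary to the expanded polystyrene/phenolic foam interface, ΣR_partial = 1.335 m·K/W.
T_interface = T_in − Q'·ΣR_partial = -182 °C − (-39.47)(1.335) = -129 °C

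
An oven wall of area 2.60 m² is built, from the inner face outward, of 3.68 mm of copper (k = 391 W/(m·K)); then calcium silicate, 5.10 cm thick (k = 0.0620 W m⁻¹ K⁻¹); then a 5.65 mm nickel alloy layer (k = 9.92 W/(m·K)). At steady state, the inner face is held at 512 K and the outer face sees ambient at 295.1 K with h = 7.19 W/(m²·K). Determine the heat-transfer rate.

Series thermal resistances, inner to outer:
  R_copper = L/(kA) = 0.00368/(391·2.60) = 3.620×10^-6 K/W
  R_calcium silicate = L/(kA) = 0.0510/(0.0620·2.60) = 0.3164 K/W
  R_nickel alloy = L/(kA) = 0.00565/(9.92·2.60) = 2.191×10^-4 K/W
  R_conv,out = 1/(hA) = 1/(7.19·2.60) = 0.05349 K/W
ΣR = 3.620×10^-6 + 0.3164 + 2.191×10^-4 + 0.05349 = 0.3701 K/W
Q = ΔT/ΣR = (512 K − 295.1 K)/0.3701 = 586 W

Q = 586 W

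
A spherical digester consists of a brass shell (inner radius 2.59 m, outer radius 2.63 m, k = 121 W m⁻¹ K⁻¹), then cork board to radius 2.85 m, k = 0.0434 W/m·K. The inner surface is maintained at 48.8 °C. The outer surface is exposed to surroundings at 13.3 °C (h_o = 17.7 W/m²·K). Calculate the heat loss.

Treat each layer as a resistance in series:
  R_brass = (1/2.59 − 1/2.63)/(4πk) = 0.005872/(4π·121) = 3.862×10^-6 K/W
  R_cork board = (1/2.63 − 1/2.85)/(4πk) = 0.02935/(4π·0.0434) = 0.05382 K/W
  R_conv,out = 1/(4πr²h) = 1/(4π·2.85²·17.7) = 5.535×10^-4 K/W
ΣR = 3.862×10^-6 + 0.05382 + 5.535×10^-4 = 0.05438 K/W
Q = ΔT/ΣR = (48.8 °C − 13.3 °C)/0.05438 = 653 W

Q = 653 W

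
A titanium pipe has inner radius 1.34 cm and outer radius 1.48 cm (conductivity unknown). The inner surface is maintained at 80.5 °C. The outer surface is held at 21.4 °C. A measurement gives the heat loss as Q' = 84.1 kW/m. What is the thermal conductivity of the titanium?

ΣR = ΔT/Q' = |80.5 − 21.4|/84100 = 7.027×10^-4 m·K/W
ln(r₂/r₁)/(2πk) = 7.027×10^-4 ⇒ k = 0.09937/(2π·7.027×10^-4) = 22.5 W/m·K

k = 22.5 W/m·K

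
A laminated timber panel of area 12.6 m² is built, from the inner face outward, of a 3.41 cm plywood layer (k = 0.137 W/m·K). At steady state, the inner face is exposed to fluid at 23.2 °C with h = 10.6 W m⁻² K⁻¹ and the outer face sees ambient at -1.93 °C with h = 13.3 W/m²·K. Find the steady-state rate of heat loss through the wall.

Q = 757 W

Treat each layer as a resistance in series:
  R_conv,in = 1/(hA) = 1/(10.6·12.6) = 0.007487 K/W
  R_plywood = L/(kA) = 0.0341/(0.137·12.6) = 0.01975 K/W
  R_conv,out = 1/(hA) = 1/(13.3·12.6) = 0.005967 K/W
ΣR = 0.007487 + 0.01975 + 0.005967 = 0.03320 K/W
Q = ΔT/ΣR = (23.2 °C − -1.93 °C)/0.03320 = 757 W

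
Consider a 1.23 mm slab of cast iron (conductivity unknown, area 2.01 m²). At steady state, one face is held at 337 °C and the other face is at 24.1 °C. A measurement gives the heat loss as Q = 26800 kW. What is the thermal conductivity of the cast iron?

ΣR = ΔT/Q = |337 − 24.1|/2.68×10^7 = 1.168×10^-5 K/W
L/(kA) = 1.168×10^-5 ⇒ k = 0.00123/(1.168×10^-5·2.01) = 52.4 W/m·K

k = 52.4 W/m·K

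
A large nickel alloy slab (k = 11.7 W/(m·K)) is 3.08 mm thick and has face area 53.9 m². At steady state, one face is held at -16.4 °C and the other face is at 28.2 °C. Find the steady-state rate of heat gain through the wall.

Q = 9130 kW

Q = kA·ΔT/L = 11.7 × 53.9 × |-16.4 °C − 28.2 °C| / 0.00308 = 9.13×10^6 W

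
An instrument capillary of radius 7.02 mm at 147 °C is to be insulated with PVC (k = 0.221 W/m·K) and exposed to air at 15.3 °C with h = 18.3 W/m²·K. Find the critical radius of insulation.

For a cylinder, r_cr = k_ins/h = 0.221/18.3 = 0.0121 m = 1.21 cm

r_cr = 1.21 cm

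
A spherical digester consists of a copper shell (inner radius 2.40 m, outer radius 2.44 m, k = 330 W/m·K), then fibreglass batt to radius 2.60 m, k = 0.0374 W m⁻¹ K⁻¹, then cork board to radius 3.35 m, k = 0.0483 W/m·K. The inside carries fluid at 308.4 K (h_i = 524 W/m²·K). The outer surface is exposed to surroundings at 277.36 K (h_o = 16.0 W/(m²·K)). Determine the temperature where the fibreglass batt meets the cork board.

Series thermal resistances, inner to outer:
  R_conv,in = 1/(4πr²h) = 1/(4π·2.40²·524) = 2.637×10^-5 K/W
  R_copper = (1/2.40 − 1/2.44)/(4πk) = 0.006831/(4π·330) = 1.647×10^-6 K/W
  R_fibreglass batt = (1/2.44 − 1/2.60)/(4πk) = 0.02522/(4π·0.0374) = 0.05366 K/W
  R_cork board = (1/2.60 − 1/3.35)/(4πk) = 0.08611/(4π·0.0483) = 0.1419 K/W
  R_conv,out = 1/(4πr²h) = 1/(4π·3.35²·16.0) = 4.432×10^-4 K/W
ΣR = 2.637×10^-5 + 1.647×10^-6 + 0.05366 + 0.1419 + 4.432×10^-4 = 0.1960 K/W
Q = ΔT/ΣR = (308.4 K − 277.36 K)/0.1960 = 158.4 W
From the inner boundary to the fibreglass batt/cork board interface, ΣR_partial = 0.05369 K/W.
T_interface = T_in − Q·ΣR_partial = 308.4 K − (158.4)(0.05369) = 299.9 K

T = 299.9 K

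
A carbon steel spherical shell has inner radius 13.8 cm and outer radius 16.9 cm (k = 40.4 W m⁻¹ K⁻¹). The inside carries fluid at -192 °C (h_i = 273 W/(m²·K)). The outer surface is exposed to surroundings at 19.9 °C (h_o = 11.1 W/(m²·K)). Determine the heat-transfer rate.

Treat each layer as a resistance in series:
  R_conv,in = 1/(4πr²h) = 1/(4π·0.138²·273) = 0.01531 K/W
  R_carbon steel = (1/0.138 − 1/0.169)/(4πk) = 1.329/(4π·40.4) = 0.002618 K/W
  R_conv,out = 1/(4πr²h) = 1/(4π·0.169²·11.1) = 0.2510 K/W
ΣR = 0.01531 + 0.002618 + 0.2510 = 0.2689 K/W
Q = ΔT/ΣR = (-192 °C − 19.9 °C)/0.2689 = -788 W
(Negative Q ⇒ heat flows inward; heat gain = 788 W.)

Q = 788 W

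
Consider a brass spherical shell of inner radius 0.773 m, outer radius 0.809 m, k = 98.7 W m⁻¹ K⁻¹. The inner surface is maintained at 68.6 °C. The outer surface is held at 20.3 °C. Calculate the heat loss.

Q = 4πk·ΔT/(1/r₁ − 1/r₂) = 4π × 98.7 × 48.3 / (1/0.773 − 1/0.809) = 1.04×10^6 W

Q = 1040 kW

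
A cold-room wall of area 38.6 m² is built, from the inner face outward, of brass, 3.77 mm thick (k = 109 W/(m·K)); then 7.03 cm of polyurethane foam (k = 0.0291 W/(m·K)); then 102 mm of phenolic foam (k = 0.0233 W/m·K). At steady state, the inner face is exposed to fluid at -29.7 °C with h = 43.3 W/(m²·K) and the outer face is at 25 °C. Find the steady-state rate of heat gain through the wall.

Q = 310 W

Treat each layer as a resistance in series:
  R_conv,in = 1/(hA) = 1/(43.3·38.6) = 5.983×10^-4 K/W
  R_brass = L/(kA) = 0.00377/(109·38.6) = 8.960×10^-7 K/W
  R_polyurethane foam = L/(kA) = 0.0703/(0.0291·38.6) = 0.06259 K/W
  R_phenolic foam = L/(kA) = 0.102/(0.0233·38.6) = 0.1134 K/W
ΣR = 5.983×10^-4 + 8.960×10^-7 + 0.06259 + 0.1134 = 0.1766 K/W
Q = ΔT/ΣR = (-29.7 °C − 25 °C)/0.1766 = -310 W
(Negative Q ⇒ heat flows inward; heat gain = 310 W.)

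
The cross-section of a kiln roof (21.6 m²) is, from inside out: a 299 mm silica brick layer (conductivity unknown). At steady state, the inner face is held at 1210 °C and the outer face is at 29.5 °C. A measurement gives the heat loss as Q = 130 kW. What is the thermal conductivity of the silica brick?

ΣR = ΔT/Q = |1210 − 29.5|/1.30×10^5 = 0.009081 K/W
L/(kA) = 0.009081 ⇒ k = 0.299/(0.009081·21.6) = 1.52 W/m·K

k = 1.52 W/m·K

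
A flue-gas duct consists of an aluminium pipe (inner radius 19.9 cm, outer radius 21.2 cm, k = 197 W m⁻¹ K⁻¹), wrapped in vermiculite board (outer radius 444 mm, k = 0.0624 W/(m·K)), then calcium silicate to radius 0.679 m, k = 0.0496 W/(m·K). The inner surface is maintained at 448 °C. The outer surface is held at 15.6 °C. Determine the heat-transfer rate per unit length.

Q' = 133 W/m

Treat each layer as a resistance in series:
  R'_aluminium = ln(0.212/0.199)/(2πk) = 0.06328/(2π·197) = 5.112×10^-5 m·K/W
  R'_vermiculite board = ln(0.444/0.212)/(2πk) = 0.7392/(2π·0.0624) = 1.885 m·K/W
  R'_calcium silicate = ln(0.679/0.444)/(2πk) = 0.4248/(2π·0.0496) = 1.363 m·K/W
ΣR = 5.112×10^-5 + 1.885 + 1.363 = 3.248 m·K/W
Q' = ΔT/ΣR = (448 °C − 15.6 °C)/3.248 = 133 W/m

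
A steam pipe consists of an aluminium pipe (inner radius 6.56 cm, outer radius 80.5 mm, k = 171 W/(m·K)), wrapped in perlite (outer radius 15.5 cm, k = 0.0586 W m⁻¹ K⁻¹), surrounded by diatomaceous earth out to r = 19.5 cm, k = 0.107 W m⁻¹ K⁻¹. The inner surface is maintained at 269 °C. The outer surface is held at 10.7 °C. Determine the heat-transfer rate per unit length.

Series thermal resistances, inner to outer:
  R'_aluminium = ln(0.0805/0.0656)/(2πk) = 0.2047/(2π·171) = 1.905×10^-4 m·K/W
  R'_perlite = ln(0.155/0.0805)/(2πk) = 0.6552/(2π·0.0586) = 1.779 m·K/W
  R'_diatomaceous earth = ln(0.195/0.155)/(2πk) = 0.2296/(2π·0.107) = 0.3415 m·K/W
ΣR = 1.905×10^-4 + 1.779 + 0.3415 = 2.121 m·K/W
Q' = ΔT/ΣR = (269 °C − 10.7 °C)/2.121 = 122 W/m

Q' = 122 W/m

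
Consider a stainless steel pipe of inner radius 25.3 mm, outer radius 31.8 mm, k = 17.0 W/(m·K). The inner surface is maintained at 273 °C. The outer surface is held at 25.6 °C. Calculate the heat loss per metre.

Q' = 2πk·ΔT/ln(r₂/r₁) = 2π × 17.0 × 247.4 / ln(0.0318/0.0253) = 1.16×10^5 W/m

Q' = 116 kW/m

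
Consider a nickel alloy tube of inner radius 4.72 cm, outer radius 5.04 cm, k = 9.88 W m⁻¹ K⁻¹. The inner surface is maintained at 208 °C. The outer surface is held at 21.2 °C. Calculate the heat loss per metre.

Q' = 177 kW/m

Q' = 2πk·ΔT/ln(r₂/r₁) = 2π × 9.88 × 186.8 / ln(0.0504/0.0472) = 1.77×10^5 W/m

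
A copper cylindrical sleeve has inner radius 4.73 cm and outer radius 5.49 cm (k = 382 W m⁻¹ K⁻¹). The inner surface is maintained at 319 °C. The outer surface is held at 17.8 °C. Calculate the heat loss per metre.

Q' = 4850 kW/m

Q' = 2πk·ΔT/ln(r₂/r₁) = 2π × 382 × 301.2 / ln(0.0549/0.0473) = 4.85×10^6 W/m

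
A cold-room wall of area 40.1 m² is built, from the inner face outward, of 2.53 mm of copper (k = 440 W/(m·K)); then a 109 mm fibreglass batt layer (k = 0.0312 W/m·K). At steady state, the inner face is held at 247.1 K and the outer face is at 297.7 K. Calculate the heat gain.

Q = 581 W

Series thermal resistances, inner to outer:
  R_copper = L/(kA) = 0.00253/(440·40.1) = 1.434×10^-7 K/W
  R_fibreglass batt = L/(kA) = 0.109/(0.0312·40.1) = 0.08712 K/W
ΣR = 1.434×10^-7 + 0.08712 = 0.08712 K/W
Q = ΔT/ΣR = (247.1 K − 297.7 K)/0.08712 = -581 W
(Negative Q ⇒ heat flows inward; heat gain = 581 W.)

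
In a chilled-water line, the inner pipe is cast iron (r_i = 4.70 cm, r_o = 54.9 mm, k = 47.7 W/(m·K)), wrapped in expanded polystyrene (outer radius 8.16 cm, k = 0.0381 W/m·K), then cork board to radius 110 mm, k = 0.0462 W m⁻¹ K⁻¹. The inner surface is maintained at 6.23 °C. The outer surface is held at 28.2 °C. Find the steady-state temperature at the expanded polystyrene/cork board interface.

Series thermal resistances, inner to outer:
  R'_cast iron = ln(0.0549/0.0470)/(2πk) = 0.1554/(2π·47.7) = 5.184×10^-4 m·K/W
  R'_expanded polystyrene = ln(0.0816/0.0549)/(2πk) = 0.3963/(2π·0.0381) = 1.656 m·K/W
  R'_cork board = ln(0.110/0.0816)/(2πk) = 0.2987/(2π·0.0462) = 1.029 m·K/W
ΣR = 5.184×10^-4 + 1.656 + 1.029 = 2.686 m·K/W
Q' = ΔT/ΣR = (6.23 °C − 28.2 °C)/2.686 = -8.179 W/m
From the inner boundary to the expanded polystyrene/cork board interface, ΣR_partial = 1.657 m·K/W.
T_interface = T_in − Q'·ΣR_partial = 6.23 °C − (-8.179)(1.657) = 19.8 °C

T = 19.8 °C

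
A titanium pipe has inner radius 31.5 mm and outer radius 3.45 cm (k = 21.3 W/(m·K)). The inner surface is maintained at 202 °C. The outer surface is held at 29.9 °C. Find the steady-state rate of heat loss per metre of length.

Q' = 2πk·ΔT/ln(r₂/r₁) = 2π × 21.3 × 172.1 / ln(0.0345/0.0315) = 2.53×10^5 W/m

Q' = 253 kW/m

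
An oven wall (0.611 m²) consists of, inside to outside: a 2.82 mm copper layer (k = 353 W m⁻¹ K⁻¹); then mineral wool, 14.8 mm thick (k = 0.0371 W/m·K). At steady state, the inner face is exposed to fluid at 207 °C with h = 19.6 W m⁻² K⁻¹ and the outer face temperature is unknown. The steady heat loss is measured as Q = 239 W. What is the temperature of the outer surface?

Sum the resistances:
  R_conv,in = 1/(hA) = 1/(19.6·0.611) = 0.08350 K/W
  R_copper = L/(kA) = 0.00282/(353·0.611) = 1.307×10^-5 K/W
  R_mineral wool = L/(kA) = 0.0148/(0.0371·0.611) = 0.6529 K/W
ΣR = 0.7364 K/W
ΔT = Q·ΣR = 239 × 0.7364 = 176.0 K
Heat flows outward, so T_out = T_in − ΔT = 207 − 176.0 = 31.0 °C

T_out = 31.0 °C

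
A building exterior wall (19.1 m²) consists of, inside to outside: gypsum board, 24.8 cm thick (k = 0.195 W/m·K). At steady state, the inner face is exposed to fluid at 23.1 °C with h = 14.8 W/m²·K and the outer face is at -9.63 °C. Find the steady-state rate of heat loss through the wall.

Series thermal resistances, inner to outer:
  R_conv,in = 1/(hA) = 1/(14.8·19.1) = 0.003538 K/W
  R_gypsum board = L/(kA) = 0.248/(0.195·19.1) = 0.06659 K/W
ΣR = 0.003538 + 0.06659 = 0.07013 K/W
Q = ΔT/ΣR = (23.1 °C − -9.63 °C)/0.07013 = 467 W

Q = 467 W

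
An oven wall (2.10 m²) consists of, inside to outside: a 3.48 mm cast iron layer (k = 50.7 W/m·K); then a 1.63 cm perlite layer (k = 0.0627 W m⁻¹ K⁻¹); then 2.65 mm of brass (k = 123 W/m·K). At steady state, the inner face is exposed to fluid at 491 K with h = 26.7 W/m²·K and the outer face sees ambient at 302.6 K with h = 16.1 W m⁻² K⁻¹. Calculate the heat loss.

Treat each layer as a resistance in series:
  R_conv,in = 1/(hA) = 1/(26.7·2.10) = 0.01783 K/W
  R_cast iron = L/(kA) = 0.00348/(50.7·2.10) = 3.269×10^-5 K/W
  R_perlite = L/(kA) = 0.0163/(0.0627·2.10) = 0.1238 K/W
  R_brass = L/(kA) = 0.00265/(123·2.10) = 1.026×10^-5 K/W
  R_conv,out = 1/(hA) = 1/(16.1·2.10) = 0.02958 K/W
ΣR = 0.01783 + 3.269×10^-5 + 0.1238 + 1.026×10^-5 + 0.02958 = 0.1713 K/W
Q = ΔT/ΣR = (491 K − 302.6 K)/0.1713 = 1100 W

Q = 1100 W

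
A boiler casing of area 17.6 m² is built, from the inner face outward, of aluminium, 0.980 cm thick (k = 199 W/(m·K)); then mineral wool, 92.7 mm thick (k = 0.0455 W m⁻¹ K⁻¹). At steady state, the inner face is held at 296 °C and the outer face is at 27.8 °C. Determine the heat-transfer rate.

Q = 2.32 kW

Treat each layer as a resistance in series:
  R_aluminium = L/(kA) = 0.00980/(199·17.6) = 2.798×10^-6 K/W
  R_mineral wool = L/(kA) = 0.0927/(0.0455·17.6) = 0.1158 K/W
ΣR = 2.798×10^-6 + 0.1158 = 0.1158 K/W
Q = ΔT/ΣR = (296 °C − 27.8 °C)/0.1158 = 2320 W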